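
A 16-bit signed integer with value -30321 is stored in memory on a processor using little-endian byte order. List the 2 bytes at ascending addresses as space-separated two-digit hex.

Two's complement of -30321 in 16 bits: 30321 = 0x7671; invert → 0x898E; add 1 → 0x898F.
Split into bytes (most-significant first): 89 8F.
In little-endian order the low byte comes first in memory.
So at ascending addresses the bytes are 8F 89.

8F 89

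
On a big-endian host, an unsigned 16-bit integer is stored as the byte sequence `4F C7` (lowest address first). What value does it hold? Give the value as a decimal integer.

Big-endian stores the most-significant byte at the lowest address.
The bytes are already most-significant first: 0x4FC7.
0x4FC7 = 20423.

20423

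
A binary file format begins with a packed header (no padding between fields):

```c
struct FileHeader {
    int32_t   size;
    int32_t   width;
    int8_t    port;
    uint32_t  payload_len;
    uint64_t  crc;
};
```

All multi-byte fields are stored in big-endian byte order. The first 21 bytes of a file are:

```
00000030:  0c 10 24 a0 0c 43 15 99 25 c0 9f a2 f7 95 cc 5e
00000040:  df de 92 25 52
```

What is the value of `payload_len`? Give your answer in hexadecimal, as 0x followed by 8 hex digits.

`payload_len` follows `size` (4 B), `width` (4 B), `port` (1 B), so it starts at offset 4 + 4 + 1 = 9 and occupies 4 bytes.
Bytes at offsets 9..12: C0 9F A2 F7.
Big-endian: lowest address holds the most-significant byte.
The bytes are already most-significant first: 0xC09FA2F7.

0xC09FA2F7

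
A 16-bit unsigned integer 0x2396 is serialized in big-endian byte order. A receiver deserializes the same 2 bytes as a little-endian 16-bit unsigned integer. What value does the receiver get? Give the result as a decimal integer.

Stored big-endian, the bytes at ascending addresses are 23 96.
Read back as little-endian, the first byte is least significant, giving 0x9623.
0x9623 = 38435.

38435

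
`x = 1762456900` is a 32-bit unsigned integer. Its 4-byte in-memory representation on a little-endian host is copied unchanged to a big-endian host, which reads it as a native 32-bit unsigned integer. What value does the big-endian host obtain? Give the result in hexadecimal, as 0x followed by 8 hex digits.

0x44F50C69

1762456900 in 32-bit hexadecimal is 0x690CF544.
Stored little-endian, the bytes at ascending addresses are 44 F5 0C 69.
Read back as big-endian, the last byte is least significant, giving 0x44F50C69.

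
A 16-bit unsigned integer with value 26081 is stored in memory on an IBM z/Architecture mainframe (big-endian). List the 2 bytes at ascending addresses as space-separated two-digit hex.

65 E1

26081 in hexadecimal, padded to 16 bits, is 0x65E1.
Split into bytes (most-significant first): 65 E1.
In big-endian order the high byte comes first in memory.
So the memory order matches the most-significant-first order: 65 E1.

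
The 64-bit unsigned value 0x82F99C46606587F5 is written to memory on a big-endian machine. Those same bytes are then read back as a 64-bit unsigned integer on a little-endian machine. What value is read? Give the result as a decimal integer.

Stored big-endian, the bytes at ascending addresses are 82 F9 9C 46 60 65 87 F5.
Read back as little-endian, the first byte is least significant, giving 0xF5876560469CF982.
0xF5876560469CF982 = 17692221125324241282.

17692221125324241282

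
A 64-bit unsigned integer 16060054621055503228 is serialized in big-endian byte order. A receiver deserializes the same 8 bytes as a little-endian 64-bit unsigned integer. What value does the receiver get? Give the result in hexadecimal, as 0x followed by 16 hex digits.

16060054621055503228 in 64-bit hexadecimal is 0xDEE0C69689624B7C.
Stored big-endian, the bytes at ascending addresses are DE E0 C6 96 89 62 4B 7C.
Read back as little-endian, the first byte is least significant, giving 0x7C4B628996C6E0DE.

0x7C4B628996C6E0DE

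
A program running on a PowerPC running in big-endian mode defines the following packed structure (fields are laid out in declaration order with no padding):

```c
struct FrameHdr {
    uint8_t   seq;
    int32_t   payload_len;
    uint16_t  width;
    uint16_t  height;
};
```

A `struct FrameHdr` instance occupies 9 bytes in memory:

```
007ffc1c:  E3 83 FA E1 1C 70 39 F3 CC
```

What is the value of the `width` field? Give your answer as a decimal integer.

28729

`width` follows `seq` (1 B), `payload_len` (4 B), so it starts at offset 1 + 4 = 5 and occupies 2 bytes.
Bytes at offsets 5..6: 70 39.
Big-endian: lowest address holds the most-significant byte.
The bytes are already most-significant first: 0x7039.
0x7039 = 28729.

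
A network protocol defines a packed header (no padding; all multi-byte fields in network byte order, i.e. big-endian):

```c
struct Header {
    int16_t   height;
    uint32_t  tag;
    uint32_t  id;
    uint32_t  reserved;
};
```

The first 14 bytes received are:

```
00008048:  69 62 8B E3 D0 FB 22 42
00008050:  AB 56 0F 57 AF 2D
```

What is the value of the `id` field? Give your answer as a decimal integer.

`id` follows `height` (2 B), `tag` (4 B), so it starts at offset 2 + 4 = 6 and occupies 4 bytes.
Bytes at offsets 6..9: 22 42 AB 56.
In big-endian order the high byte comes first in memory.
The bytes are already most-significant first: 0x2242AB56.
0x2242AB56 = 574794582.

574794582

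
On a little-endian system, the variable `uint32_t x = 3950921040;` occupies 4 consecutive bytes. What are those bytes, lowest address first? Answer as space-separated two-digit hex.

3950921040 in hexadecimal, padded to 32 bits, is 0xEB7E4550.
Split into bytes (most-significant first): EB 7E 45 50.
Little-endian stores the least-significant byte at the lowest address.
So at ascending addresses the bytes are 50 45 7E EB.

50 45 7E EB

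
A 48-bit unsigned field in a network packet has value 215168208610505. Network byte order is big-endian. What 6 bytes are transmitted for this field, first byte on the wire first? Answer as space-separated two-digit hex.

C3 B1 C0 A4 24 C9

215168208610505 in hexadecimal, padded to 48 bits, is 0xC3B1C0A424C9.
Split into bytes (most-significant first): C3 B1 C0 A4 24 C9.
In big-endian order the high byte comes first in memory.
So the memory order matches the most-significant-first order: C3 B1 C0 A4 24 C9.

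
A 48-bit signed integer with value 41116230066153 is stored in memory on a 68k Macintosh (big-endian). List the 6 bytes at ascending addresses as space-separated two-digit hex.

25 65 1E 49 9F E9

41116230066153 in hexadecimal, padded to 48 bits, is 0x25651E499FE9.
Split into bytes (most-significant first): 25 65 1E 49 9F E9.
Big-endian: lowest address holds the most-significant byte.
So the memory order matches the most-significant-first order: 25 65 1E 49 9F E9.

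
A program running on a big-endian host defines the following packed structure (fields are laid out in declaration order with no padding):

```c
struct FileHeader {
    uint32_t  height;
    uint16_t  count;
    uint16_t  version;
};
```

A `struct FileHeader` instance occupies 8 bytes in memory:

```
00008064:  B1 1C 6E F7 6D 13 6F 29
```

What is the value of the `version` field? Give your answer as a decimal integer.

28457

`version` follows `height` (4 B), `count` (2 B), so it starts at offset 4 + 2 = 6 and occupies 2 bytes.
Bytes at offsets 6..7: 6F 29.
Big-endian stores the most-significant byte at the lowest address.
The bytes are already most-significant first: 0x6F29.
0x6F29 = 28457.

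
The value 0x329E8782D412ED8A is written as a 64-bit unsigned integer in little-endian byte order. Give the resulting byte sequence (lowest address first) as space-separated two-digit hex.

8A ED 12 D4 82 87 9E 32

Split into bytes (most-significant first): 32 9E 87 82 D4 12 ED 8A.
Little-endian stores the least-significant byte at the lowest address.
So at ascending addresses the bytes are 8A ED 12 D4 82 87 9E 32.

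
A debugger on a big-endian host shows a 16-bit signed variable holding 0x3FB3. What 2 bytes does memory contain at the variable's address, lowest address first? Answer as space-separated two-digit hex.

Split into bytes (most-significant first): 3F B3.
Big-endian stores the most-significant byte at the lowest address.
So the memory order matches the most-significant-first order: 3F B3.

3F B3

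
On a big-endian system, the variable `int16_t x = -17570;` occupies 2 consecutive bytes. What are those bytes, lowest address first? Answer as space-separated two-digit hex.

Two's complement of -17570 in 16 bits: 17570 = 0x44A2; invert → 0xBB5D; add 1 → 0xBB5E.
Split into bytes (most-significant first): BB 5E.
Big-endian: lowest address holds the most-significant byte.
So the memory order matches the most-significant-first order: BB 5E.

BB 5E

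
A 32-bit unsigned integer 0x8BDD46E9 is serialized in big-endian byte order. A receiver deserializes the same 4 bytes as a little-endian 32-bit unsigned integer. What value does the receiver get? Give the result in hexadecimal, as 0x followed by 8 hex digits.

0xE946DD8B

Stored big-endian, the bytes at ascending addresses are 8B DD 46 E9.
Read back as little-endian, the first byte is least significant, giving 0xE946DD8B.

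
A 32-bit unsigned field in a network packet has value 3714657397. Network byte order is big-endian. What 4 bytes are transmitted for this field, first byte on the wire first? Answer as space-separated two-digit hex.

3714657397 in hexadecimal, padded to 32 bits, is 0xDD692C75.
Split into bytes (most-significant first): DD 69 2C 75.
Big-endian: lowest address holds the most-significant byte.
So the memory order matches the most-significant-first order: DD 69 2C 75.

DD 69 2C 75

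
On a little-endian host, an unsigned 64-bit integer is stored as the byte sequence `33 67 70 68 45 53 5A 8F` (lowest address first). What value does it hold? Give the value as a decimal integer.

10329660252897699635

Little-endian: lowest address holds the least-significant byte.
Reassemble most-significant byte first: 8F 5A 53 45 68 70 67 33 → 0x8F5A534568706733.
0x8F5A534568706733 = 10329660252897699635.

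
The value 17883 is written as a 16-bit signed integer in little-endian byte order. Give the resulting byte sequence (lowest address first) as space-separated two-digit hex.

17883 in hexadecimal, padded to 16 bits, is 0x45DB.
Split into bytes (most-significant first): 45 DB.
Little-endian stores the least-significant byte at the lowest address.
So at ascending addresses the bytes are DB 45.

DB 45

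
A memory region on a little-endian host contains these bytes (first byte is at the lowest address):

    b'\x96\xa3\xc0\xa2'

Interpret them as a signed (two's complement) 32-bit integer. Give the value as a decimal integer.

In little-endian order the low byte comes first in memory.
Reassemble most-significant byte first: A2 C0 A3 96 → 0xA2C0A396.
Top bit is set, so as a signed 32-bit value this is 0xA2C0A396 − 2^32 = -1564433514.

-1564433514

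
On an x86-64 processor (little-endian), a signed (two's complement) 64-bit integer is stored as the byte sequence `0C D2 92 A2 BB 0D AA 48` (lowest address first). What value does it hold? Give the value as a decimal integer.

5236012616309199372

Little-endian stores the least-significant byte at the lowest address.
Reassemble most-significant byte first: 48 AA 0D BB A2 92 D2 0C → 0x48AA0DBBA292D20C.
0x48AA0DBBA292D20C = 5236012616309199372.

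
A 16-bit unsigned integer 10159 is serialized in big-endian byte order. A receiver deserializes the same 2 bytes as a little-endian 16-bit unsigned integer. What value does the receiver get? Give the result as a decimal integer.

44839

10159 in 16-bit hexadecimal is 0x27AF.
Stored big-endian, the bytes at ascending addresses are 27 AF.
Read back as little-endian, the first byte is least significant, giving 0xAF27.
0xAF27 = 44839.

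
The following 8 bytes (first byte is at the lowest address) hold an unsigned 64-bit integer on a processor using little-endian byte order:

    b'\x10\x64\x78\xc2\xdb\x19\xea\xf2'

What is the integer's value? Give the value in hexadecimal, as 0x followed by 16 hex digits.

Little-endian stores the least-significant byte at the lowest address.
Reassemble most-significant byte first: F2 EA 19 DB C2 78 64 10 → 0xF2EA19DBC2786410.

0xF2EA19DBC2786410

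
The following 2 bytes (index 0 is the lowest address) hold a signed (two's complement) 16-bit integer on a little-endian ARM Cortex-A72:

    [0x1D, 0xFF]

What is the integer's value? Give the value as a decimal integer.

-227

In little-endian order the low byte comes first in memory.
Reassemble most-significant byte first: FF 1D → 0xFF1D.
Top bit is set, so as a signed 16-bit value this is 0xFF1D − 2^16 = -227.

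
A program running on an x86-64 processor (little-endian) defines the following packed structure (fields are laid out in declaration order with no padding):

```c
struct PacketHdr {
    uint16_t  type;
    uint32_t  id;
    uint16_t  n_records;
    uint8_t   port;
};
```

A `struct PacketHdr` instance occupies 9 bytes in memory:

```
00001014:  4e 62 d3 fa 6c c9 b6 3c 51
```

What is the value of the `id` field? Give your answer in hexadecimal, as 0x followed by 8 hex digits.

0xC96CFAD3

`id` follows `type` (2 bytes), so it starts at byte offset 2 and occupies 4 bytes.
Bytes at offsets 2..5: D3 FA 6C C9.
Little-endian: lowest address holds the least-significant byte.
Reassemble most-significant byte first: C9 6C FA D3 → 0xC96CFAD3.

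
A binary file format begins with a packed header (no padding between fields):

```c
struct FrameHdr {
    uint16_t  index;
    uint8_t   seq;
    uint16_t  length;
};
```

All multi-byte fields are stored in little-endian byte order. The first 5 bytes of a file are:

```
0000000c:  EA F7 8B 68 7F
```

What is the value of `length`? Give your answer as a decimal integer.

32616

`length` follows `index` (2 B), `seq` (1 B), so it starts at offset 2 + 1 = 3 and occupies 2 bytes.
Bytes at offsets 3..4: 68 7F.
Little-endian stores the least-significant byte at the lowest address.
Reassemble most-significant byte first: 7F 68 → 0x7F68.
0x7F68 = 32616.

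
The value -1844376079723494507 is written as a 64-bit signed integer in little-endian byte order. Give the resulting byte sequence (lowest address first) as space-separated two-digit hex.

95 83 DA 37 BA 75 67 E6

Two's complement of -1844376079723494507 in 64 bits: 1844376079723494507 = 0x19988A45C8257C6B; invert → 0xE66775BA37DA8394; add 1 → 0xE66775BA37DA8395.
Split into bytes (most-significant first): E6 67 75 BA 37 DA 83 95.
Little-endian: lowest address holds the least-significant byte.
So at ascending addresses the bytes are 95 83 DA 37 BA 75 67 E6.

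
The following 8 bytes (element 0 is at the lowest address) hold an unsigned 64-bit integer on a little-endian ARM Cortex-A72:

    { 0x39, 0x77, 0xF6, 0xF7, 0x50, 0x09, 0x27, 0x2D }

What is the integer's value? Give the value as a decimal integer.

3253579499160631097

In little-endian order the low byte comes first in memory.
Reassemble most-significant byte first: 2D 27 09 50 F7 F6 77 39 → 0x2D270950F7F67739.
0x2D270950F7F67739 = 3253579499160631097.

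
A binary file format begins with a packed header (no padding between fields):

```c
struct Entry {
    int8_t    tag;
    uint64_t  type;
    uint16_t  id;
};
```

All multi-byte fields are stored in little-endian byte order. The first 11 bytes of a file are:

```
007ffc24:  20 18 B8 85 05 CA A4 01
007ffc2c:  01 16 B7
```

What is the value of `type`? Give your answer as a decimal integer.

72520256597637144

`type` follows `tag` (1 byte), so it starts at byte offset 1 and occupies 8 bytes.
Bytes at offsets 1..8: 18 B8 85 05 CA A4 01 01.
Little-endian: lowest address holds the least-significant byte.
Reassemble most-significant byte first: 01 01 A4 CA 05 85 B8 18 → 0x0101A4CA0585B818.
0x0101A4CA0585B818 = 72520256597637144.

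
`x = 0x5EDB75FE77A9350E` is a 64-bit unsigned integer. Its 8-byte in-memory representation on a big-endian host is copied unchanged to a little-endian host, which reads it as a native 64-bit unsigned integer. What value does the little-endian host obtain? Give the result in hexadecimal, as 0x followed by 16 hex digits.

0x0E35A977FE75DB5E

Stored big-endian, the bytes at ascending addresses are 5E DB 75 FE 77 A9 35 0E.
Read back as little-endian, the first byte is least significant, giving 0x0E35A977FE75DB5E.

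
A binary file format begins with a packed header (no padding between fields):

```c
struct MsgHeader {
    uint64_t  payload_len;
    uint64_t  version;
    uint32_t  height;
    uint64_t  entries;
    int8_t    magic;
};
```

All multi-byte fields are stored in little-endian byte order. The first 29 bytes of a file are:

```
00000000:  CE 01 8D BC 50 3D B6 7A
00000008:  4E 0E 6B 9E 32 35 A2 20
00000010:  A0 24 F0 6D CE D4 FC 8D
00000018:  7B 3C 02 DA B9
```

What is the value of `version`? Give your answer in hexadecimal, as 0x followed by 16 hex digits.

`version` follows `payload_len` (8 bytes), so it starts at byte offset 8 and occupies 8 bytes.
Bytes at offsets 8..15: 4E 0E 6B 9E 32 35 A2 20.
In little-endian order the low byte comes first in memory.
Reassemble most-significant byte first: 20 A2 35 32 9E 6B 0E 4E → 0x20A235329E6B0E4E.

0x20A235329E6B0E4E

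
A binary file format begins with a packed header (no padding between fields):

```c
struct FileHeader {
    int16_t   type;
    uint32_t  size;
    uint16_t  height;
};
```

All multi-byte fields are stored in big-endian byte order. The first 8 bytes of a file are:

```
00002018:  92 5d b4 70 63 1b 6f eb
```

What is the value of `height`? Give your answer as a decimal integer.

28651

`height` follows `type` (2 B), `size` (4 B), so it starts at offset 2 + 4 = 6 and occupies 2 bytes.
Bytes at offsets 6..7: 6F EB.
Big-endian: lowest address holds the most-significant byte.
The bytes are already most-significant first: 0x6FEB.
0x6FEB = 28651.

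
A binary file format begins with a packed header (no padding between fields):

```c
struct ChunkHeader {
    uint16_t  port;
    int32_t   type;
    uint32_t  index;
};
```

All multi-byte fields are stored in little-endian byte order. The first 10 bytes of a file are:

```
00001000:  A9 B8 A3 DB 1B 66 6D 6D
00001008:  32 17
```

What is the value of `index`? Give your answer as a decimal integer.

389180781

`index` follows `port` (2 B), `type` (4 B), so it starts at offset 2 + 4 = 6 and occupies 4 bytes.
Bytes at offsets 6..9: 6D 6D 32 17.
In little-endian order the low byte comes first in memory.
Reassemble most-significant byte first: 17 32 6D 6D → 0x17326D6D.
0x17326D6D = 389180781.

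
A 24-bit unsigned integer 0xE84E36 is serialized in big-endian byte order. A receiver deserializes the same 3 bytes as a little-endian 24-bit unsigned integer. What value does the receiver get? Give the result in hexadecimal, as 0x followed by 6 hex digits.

0x364EE8

Stored big-endian, the bytes at ascending addresses are E8 4E 36.
Read back as little-endian, the first byte is least significant, giving 0x364EE8.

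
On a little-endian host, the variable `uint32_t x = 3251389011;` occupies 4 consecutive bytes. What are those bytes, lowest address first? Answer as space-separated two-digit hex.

3251389011 in hexadecimal, padded to 32 bits, is 0xC1CC4253.
Split into bytes (most-significant first): C1 CC 42 53.
In little-endian order the low byte comes first in memory.
So at ascending addresses the bytes are 53 42 CC C1.

53 42 CC C1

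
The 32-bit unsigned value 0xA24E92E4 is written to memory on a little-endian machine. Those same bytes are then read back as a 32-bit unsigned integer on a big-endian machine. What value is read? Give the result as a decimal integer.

Stored little-endian, the bytes at ascending addresses are E4 92 4E A2.
Read back as big-endian, the last byte is least significant, giving 0xE4924EA2.
0xE4924EA2 = 3834793634.

3834793634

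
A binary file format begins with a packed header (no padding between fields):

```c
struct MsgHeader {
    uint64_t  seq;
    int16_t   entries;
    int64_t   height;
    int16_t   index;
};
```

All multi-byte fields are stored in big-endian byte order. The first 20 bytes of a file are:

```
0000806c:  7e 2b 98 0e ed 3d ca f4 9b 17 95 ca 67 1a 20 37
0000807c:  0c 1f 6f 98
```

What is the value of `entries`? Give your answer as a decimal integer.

`entries` follows `seq` (8 bytes), so it starts at byte offset 8 and occupies 2 bytes.
Bytes at offsets 8..9: 9B 17.
Big-endian stores the most-significant byte at the lowest address.
The bytes are already most-significant first: 0x9B17.
Top bit is set, so as a signed 16-bit value this is 0x9B17 − 2^16 = -25833.

-25833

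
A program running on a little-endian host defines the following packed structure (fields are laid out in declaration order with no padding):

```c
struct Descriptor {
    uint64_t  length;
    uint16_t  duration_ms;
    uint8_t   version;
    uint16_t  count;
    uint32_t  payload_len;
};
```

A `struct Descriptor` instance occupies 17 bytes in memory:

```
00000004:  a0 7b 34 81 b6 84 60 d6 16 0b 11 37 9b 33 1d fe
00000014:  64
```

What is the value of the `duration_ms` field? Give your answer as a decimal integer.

`duration_ms` follows `length` (8 bytes), so it starts at byte offset 8 and occupies 2 bytes.
Bytes at offsets 8..9: 16 0B.
In little-endian order the low byte comes first in memory.
Reassemble most-significant byte first: 0B 16 → 0x0B16.
0x0B16 = 2838.

2838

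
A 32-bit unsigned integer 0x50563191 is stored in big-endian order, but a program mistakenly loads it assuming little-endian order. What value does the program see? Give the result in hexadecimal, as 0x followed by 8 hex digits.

Stored big-endian, the bytes at ascending addresses are 50 56 31 91.
Read back as little-endian, the first byte is least significant, giving 0x91315650.

0x91315650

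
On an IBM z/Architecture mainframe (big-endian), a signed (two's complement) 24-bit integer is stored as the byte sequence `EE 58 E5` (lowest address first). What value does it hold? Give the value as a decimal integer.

In big-endian order the high byte comes first in memory.
The bytes are already most-significant first: 0xEE58E5.
Top bit is set, so as a signed 24-bit value this is 0xEE58E5 − 2^24 = -1156891.

-1156891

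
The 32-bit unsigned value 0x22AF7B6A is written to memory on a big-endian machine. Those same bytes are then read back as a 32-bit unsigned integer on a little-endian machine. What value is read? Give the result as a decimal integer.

Stored big-endian, the bytes at ascending addresses are 22 AF 7B 6A.
Read back as little-endian, the first byte is least significant, giving 0x6A7BAF22.
0x6A7BAF22 = 1786490658.

1786490658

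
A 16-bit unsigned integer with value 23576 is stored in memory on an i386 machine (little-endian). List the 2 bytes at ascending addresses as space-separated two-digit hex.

23576 in hexadecimal, padded to 16 bits, is 0x5C18.
Split into bytes (most-significant first): 5C 18.
Little-endian stores the least-significant byte at the lowest address.
So at ascending addresses the bytes are 18 5C.

18 5C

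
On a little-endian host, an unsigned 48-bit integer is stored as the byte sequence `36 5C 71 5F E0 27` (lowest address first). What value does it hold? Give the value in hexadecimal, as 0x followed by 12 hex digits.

0x27E05F715C36

Little-endian stores the least-significant byte at the lowest address.
Reassemble most-significant byte first: 27 E0 5F 71 5C 36 → 0x27E05F715C36.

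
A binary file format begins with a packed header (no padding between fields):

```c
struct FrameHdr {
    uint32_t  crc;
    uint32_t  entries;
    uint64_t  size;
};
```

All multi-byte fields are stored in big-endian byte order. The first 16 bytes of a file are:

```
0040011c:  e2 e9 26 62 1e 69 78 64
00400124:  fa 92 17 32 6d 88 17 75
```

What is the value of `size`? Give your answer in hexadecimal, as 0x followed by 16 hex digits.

0xFA9217326D881775

`size` follows `crc` (4 B), `entries` (4 B), so it starts at offset 4 + 4 = 8 and occupies 8 bytes.
Bytes at offsets 8..15: FA 92 17 32 6D 88 17 75.
Big-endian: lowest address holds the most-significant byte.
The bytes are already most-significant first: 0xFA9217326D881775.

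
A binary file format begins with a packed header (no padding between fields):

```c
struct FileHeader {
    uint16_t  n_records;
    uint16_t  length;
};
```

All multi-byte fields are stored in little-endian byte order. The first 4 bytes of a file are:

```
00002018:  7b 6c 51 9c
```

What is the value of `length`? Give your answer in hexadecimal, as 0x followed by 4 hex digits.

`length` follows `n_records` (2 bytes), so it starts at byte offset 2 and occupies 2 bytes.
Bytes at offsets 2..3: 51 9C.
Little-endian stores the least-significant byte at the lowest address.
Reassemble most-significant byte first: 9C 51 → 0x9C51.

0x9C51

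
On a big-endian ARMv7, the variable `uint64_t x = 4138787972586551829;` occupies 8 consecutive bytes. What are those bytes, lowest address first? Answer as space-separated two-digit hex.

4138787972586551829 in hexadecimal, padded to 64 bits, is 0x396FEDBB9AAE3A15.
Split into bytes (most-significant first): 39 6F ED BB 9A AE 3A 15.
In big-endian order the high byte comes first in memory.
So the memory order matches the most-significant-first order: 39 6F ED BB 9A AE 3A 15.

39 6F ED BB 9A AE 3A 15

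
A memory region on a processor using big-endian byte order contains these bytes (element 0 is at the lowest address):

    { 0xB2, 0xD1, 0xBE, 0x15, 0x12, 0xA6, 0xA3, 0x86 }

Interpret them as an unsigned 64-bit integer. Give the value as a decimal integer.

12885289006600201094

Big-endian stores the most-significant byte at the lowest address.
The bytes are already most-significant first: 0xB2D1BE1512A6A386.
0xB2D1BE1512A6A386 = 12885289006600201094.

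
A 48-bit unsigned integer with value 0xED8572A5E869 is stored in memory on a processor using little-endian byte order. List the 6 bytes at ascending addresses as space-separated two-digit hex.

Split into bytes (most-significant first): ED 85 72 A5 E8 69.
Little-endian: lowest address holds the least-significant byte.
So at ascending addresses the bytes are 69 E8 A5 72 85 ED.

69 E8 A5 72 85 ED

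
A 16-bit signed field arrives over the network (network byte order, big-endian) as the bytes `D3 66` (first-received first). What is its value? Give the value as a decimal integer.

-11418

Big-endian: lowest address holds the most-significant byte.
The bytes are already most-significant first: 0xD366.
Top bit is set, so as a signed 16-bit value this is 0xD366 − 2^16 = -11418.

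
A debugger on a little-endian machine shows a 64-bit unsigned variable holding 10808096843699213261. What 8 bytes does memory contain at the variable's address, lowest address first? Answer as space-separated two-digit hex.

CD 53 B6 CA D0 12 FE 95

10808096843699213261 in hexadecimal, padded to 64 bits, is 0x95FE12D0CAB653CD.
Split into bytes (most-significant first): 95 FE 12 D0 CA B6 53 CD.
Little-endian: lowest address holds the least-significant byte.
So at ascending addresses the bytes are CD 53 B6 CA D0 12 FE 95.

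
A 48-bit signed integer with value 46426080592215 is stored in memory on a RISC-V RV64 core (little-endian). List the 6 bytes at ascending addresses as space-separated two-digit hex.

46426080592215 in hexadecimal, padded to 48 bits, is 0x2A396A0AC157.
Split into bytes (most-significant first): 2A 39 6A 0A C1 57.
In little-endian order the low byte comes first in memory.
So at ascending addresses the bytes are 57 C1 0A 6A 39 2A.

57 C1 0A 6A 39 2A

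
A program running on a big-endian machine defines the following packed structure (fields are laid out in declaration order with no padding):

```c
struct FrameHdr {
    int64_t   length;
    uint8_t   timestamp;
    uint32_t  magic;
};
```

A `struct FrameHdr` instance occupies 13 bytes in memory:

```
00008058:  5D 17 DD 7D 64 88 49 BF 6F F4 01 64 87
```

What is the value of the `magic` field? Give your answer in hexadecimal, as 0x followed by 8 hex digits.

0xF4016487

`magic` follows `length` (8 B), `timestamp` (1 B), so it starts at offset 8 + 1 = 9 and occupies 4 bytes.
Bytes at offsets 9..12: F4 01 64 87.
In big-endian order the high byte comes first in memory.
The bytes are already most-significant first: 0xF4016487.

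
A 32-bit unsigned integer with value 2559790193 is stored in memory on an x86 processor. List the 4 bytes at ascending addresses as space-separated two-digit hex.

71 4C 93 98

2559790193 in hexadecimal, padded to 32 bits, is 0x98934C71.
Split into bytes (most-significant first): 98 93 4C 71.
In little-endian order the low byte comes first in memory.
So at ascending addresses the bytes are 71 4C 93 98.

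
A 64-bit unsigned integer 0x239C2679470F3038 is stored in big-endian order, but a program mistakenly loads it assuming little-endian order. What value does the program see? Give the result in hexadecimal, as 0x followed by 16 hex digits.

0x38300F4779269C23

Stored big-endian, the bytes at ascending addresses are 23 9C 26 79 47 0F 30 38.
Read back as little-endian, the first byte is least significant, giving 0x38300F4779269C23.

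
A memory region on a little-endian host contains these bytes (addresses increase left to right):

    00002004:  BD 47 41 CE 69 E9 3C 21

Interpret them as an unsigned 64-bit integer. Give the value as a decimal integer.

2395045742495483837

Little-endian: lowest address holds the least-significant byte.
Reassemble most-significant byte first: 21 3C E9 69 CE 41 47 BD → 0x213CE969CE4147BD.
0x213CE969CE4147BD = 2395045742495483837.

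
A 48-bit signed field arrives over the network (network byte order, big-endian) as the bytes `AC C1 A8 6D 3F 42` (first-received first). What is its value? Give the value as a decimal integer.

Big-endian: lowest address holds the most-significant byte.
The bytes are already most-significant first: 0xACC1A86D3F42.
Top bit is set, so as a signed 48-bit value this is 0xACC1A86D3F42 − 2^48 = -91527222313150.

-91527222313150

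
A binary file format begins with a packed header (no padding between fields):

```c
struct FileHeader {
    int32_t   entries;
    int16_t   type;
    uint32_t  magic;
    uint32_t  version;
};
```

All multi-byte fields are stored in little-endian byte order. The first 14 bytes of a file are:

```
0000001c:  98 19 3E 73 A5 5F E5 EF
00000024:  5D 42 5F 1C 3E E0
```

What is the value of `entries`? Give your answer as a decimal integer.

1933449624

`entries` is the first field, at byte offset 0, occupying 4 bytes.
Bytes at offsets 0..3: 98 19 3E 73.
Little-endian: lowest address holds the least-significant byte.
Reassemble most-significant byte first: 73 3E 19 98 → 0x733E1998.
0x733E1998 = 1933449624.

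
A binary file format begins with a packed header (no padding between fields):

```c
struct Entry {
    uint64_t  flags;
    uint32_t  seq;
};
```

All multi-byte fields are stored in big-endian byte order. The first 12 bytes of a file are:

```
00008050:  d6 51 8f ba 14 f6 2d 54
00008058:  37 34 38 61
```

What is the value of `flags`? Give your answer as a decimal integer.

15443282626608508244

`flags` is the first field, at byte offset 0, occupying 8 bytes.
Bytes at offsets 0..7: D6 51 8F BA 14 F6 2D 54.
Big-endian: lowest address holds the most-significant byte.
The bytes are already most-significant first: 0xD6518FBA14F62D54.
0xD6518FBA14F62D54 = 15443282626608508244.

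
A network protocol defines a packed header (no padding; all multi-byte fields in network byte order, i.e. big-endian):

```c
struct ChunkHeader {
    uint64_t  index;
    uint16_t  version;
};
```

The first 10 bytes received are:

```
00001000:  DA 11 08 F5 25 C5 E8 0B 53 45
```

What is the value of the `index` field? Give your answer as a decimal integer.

15713350423866107915

`index` is the first field, at byte offset 0, occupying 8 bytes.
Bytes at offsets 0..7: DA 11 08 F5 25 C5 E8 0B.
Big-endian stores the most-significant byte at the lowest address.
The bytes are already most-significant first: 0xDA1108F525C5E80B.
0xDA1108F525C5E80B = 15713350423866107915.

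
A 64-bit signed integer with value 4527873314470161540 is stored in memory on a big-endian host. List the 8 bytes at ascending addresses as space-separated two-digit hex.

3E D6 3C CA 30 F6 EC 84

4527873314470161540 in hexadecimal, padded to 64 bits, is 0x3ED63CCA30F6EC84.
Split into bytes (most-significant first): 3E D6 3C CA 30 F6 EC 84.
In big-endian order the high byte comes first in memory.
So the memory order matches the most-significant-first order: 3E D6 3C CA 30 F6 EC 84.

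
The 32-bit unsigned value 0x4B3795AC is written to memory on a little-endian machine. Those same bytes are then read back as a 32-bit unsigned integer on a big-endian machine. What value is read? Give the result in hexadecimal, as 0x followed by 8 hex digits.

0xAC95374B

Stored little-endian, the bytes at ascending addresses are AC 95 37 4B.
Read back as big-endian, the last byte is least significant, giving 0xAC95374B.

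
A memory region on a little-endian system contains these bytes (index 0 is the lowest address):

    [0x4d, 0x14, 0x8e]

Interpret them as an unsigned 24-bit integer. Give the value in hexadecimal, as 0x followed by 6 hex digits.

0x8E144D

Little-endian stores the least-significant byte at the lowest address.
Reassemble most-significant byte first: 8E 14 4D → 0x8E144D.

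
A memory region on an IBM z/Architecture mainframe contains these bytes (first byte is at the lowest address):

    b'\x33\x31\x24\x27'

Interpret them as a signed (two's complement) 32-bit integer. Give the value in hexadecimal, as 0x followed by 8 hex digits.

0x33312427

In big-endian order the high byte comes first in memory.
The bytes are already most-significant first: 0x33312427.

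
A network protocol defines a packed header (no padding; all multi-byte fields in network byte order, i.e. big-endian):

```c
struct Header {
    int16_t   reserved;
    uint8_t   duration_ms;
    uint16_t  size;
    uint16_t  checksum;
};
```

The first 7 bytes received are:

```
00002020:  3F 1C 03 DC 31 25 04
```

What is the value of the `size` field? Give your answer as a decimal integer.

`size` follows `reserved` (2 B), `duration_ms` (1 B), so it starts at offset 2 + 1 = 3 and occupies 2 bytes.
Bytes at offsets 3..4: DC 31.
Big-endian: lowest address holds the most-significant byte.
The bytes are already most-significant first: 0xDC31.
0xDC31 = 56369.

56369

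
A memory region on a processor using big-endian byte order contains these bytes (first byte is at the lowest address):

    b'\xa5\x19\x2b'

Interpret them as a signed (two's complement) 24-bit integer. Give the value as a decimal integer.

Big-endian stores the most-significant byte at the lowest address.
The bytes are already most-significant first: 0xA5192B.
Top bit is set, so as a signed 24-bit value this is 0xA5192B − 2^24 = -5957333.

-5957333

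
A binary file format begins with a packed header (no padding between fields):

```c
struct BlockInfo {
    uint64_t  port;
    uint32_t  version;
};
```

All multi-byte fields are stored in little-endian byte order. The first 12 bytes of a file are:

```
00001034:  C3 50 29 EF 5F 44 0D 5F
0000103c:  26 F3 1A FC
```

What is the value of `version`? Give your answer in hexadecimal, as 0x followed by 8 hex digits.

`version` follows `port` (8 bytes), so it starts at byte offset 8 and occupies 4 bytes.
Bytes at offsets 8..11: 26 F3 1A FC.
Little-endian: lowest address holds the least-significant byte.
Reassemble most-significant byte first: FC 1A F3 26 → 0xFC1AF326.

0xFC1AF326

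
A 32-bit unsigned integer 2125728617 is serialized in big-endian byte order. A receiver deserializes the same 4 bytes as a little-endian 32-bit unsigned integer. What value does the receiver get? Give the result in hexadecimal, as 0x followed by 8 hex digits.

0x690BB47E

2125728617 in 32-bit hexadecimal is 0x7EB40B69.
Stored big-endian, the bytes at ascending addresses are 7E B4 0B 69.
Read back as little-endian, the first byte is least significant, giving 0x690BB47E.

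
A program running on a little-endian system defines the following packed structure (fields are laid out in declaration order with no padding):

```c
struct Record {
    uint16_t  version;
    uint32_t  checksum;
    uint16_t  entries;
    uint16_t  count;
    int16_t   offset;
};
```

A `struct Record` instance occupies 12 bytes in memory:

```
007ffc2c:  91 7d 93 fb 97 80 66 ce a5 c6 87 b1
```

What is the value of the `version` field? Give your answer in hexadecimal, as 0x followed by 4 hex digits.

0x7D91

`version` is the first field, at byte offset 0, occupying 2 bytes.
Bytes at offsets 0..1: 91 7D.
In little-endian order the low byte comes first in memory.
Reassemble most-significant byte first: 7D 91 → 0x7D91.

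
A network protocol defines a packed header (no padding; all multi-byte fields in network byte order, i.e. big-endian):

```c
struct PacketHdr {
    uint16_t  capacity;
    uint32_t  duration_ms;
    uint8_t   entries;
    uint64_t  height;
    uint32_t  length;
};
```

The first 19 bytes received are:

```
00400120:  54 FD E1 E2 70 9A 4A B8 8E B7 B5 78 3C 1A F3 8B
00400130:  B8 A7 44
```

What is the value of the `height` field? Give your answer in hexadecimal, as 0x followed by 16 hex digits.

0xB88EB7B5783C1AF3

`height` follows `capacity` (2 B), `duration_ms` (4 B), `entries` (1 B), so it starts at offset 2 + 4 + 1 = 7 and occupies 8 bytes.
Bytes at offsets 7..14: B8 8E B7 B5 78 3C 1A F3.
In big-endian order the high byte comes first in memory.
The bytes are already most-significant first: 0xB88EB7B5783C1AF3.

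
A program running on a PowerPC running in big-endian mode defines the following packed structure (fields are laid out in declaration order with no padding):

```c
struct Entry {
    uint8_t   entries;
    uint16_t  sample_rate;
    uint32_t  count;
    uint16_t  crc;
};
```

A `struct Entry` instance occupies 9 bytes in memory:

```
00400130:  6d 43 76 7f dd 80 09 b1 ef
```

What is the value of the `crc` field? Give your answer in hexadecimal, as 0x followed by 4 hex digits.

`crc` follows `entries` (1 B), `sample_rate` (2 B), `count` (4 B), so it starts at offset 1 + 2 + 4 = 7 and occupies 2 bytes.
Bytes at offsets 7..8: B1 EF.
Big-endian stores the most-significant byte at the lowest address.
The bytes are already most-significant first: 0xB1EF.

0xB1EF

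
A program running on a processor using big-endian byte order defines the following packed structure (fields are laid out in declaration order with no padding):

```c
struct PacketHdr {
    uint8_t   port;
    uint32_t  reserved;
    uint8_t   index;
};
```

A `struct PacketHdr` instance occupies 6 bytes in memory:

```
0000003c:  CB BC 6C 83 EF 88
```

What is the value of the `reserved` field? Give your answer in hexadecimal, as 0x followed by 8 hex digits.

0xBC6C83EF

`reserved` follows `port` (1 byte), so it starts at byte offset 1 and occupies 4 bytes.
Bytes at offsets 1..4: BC 6C 83 EF.
Big-endian stores the most-significant byte at the lowest address.
The bytes are already most-significant first: 0xBC6C83EF.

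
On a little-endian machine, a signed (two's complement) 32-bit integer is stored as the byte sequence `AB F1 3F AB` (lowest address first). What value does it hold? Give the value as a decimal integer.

Little-endian: lowest address holds the least-significant byte.
Reassemble most-significant byte first: AB 3F F1 AB → 0xAB3FF1AB.
Top bit is set, so as a signed 32-bit value this is 0xAB3FF1AB − 2^32 = -1421872725.

-1421872725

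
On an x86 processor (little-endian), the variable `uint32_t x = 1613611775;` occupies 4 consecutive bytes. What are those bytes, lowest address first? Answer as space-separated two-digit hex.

FF C2 2D 60

1613611775 in hexadecimal, padded to 32 bits, is 0x602DC2FF.
Split into bytes (most-significant first): 60 2D C2 FF.
In little-endian order the low byte comes first in memory.
So at ascending addresses the bytes are FF C2 2D 60.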